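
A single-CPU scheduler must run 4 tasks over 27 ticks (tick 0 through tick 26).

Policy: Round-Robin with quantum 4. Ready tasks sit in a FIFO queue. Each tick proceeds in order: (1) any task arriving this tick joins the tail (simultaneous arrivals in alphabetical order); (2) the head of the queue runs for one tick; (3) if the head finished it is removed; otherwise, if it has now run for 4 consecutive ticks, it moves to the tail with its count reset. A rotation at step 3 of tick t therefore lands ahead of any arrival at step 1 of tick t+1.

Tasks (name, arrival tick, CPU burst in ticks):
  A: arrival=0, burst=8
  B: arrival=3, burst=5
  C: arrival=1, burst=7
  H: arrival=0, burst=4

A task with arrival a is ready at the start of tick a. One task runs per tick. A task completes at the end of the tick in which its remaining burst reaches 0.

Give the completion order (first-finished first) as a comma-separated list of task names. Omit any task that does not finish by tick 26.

completion order = H, A, C, B

t=0: queue=[A,H] q_used=0 → run A
t=1: queue=[A,H,C] q_used=1 → run A
t=2: queue=[A,H,C] q_used=2 → run A
t=3: queue=[A,H,C,B] q_used=3 → run A
t=4: queue=[H,C,B,A] q_used=0 → run H
t=5: queue=[H,C,B,A] q_used=1 → run H
t=6: queue=[H,C,B,A] q_used=2 → run H
t=7: queue=[H,C,B,A] q_used=3 → run H
t=8: queue=[C,B,A] q_used=0 → run C
t=9: queue=[C,B,A] q_used=1 → run C
t=10: queue=[C,B,A] q_used=2 → run C
t=11: queue=[C,B,A] q_used=3 → run C
t=12: queue=[B,A,C] q_used=0 → run B
t=13: queue=[B,A,C] q_used=1 → run B
t=14: queue=[B,A,C] q_used=2 → run B
t=15: queue=[B,A,C] q_used=3 → run B
t=16: queue=[A,C,B] q_used=0 → run A
t=17: queue=[A,C,B] q_used=1 → run A
t=18: queue=[A,C,B] q_used=2 → run A
t=19: queue=[A,C,B] q_used=3 → run A
t=20: queue=[C,B] q_used=0 → run C
t=21: queue=[C,B] q_used=1 → run C
t=22: queue=[C,B] q_used=2 → run C
t=23: queue=[B] q_used=0 → run B
t=24: (idle)
t=25: (idle)
t=26: (idle)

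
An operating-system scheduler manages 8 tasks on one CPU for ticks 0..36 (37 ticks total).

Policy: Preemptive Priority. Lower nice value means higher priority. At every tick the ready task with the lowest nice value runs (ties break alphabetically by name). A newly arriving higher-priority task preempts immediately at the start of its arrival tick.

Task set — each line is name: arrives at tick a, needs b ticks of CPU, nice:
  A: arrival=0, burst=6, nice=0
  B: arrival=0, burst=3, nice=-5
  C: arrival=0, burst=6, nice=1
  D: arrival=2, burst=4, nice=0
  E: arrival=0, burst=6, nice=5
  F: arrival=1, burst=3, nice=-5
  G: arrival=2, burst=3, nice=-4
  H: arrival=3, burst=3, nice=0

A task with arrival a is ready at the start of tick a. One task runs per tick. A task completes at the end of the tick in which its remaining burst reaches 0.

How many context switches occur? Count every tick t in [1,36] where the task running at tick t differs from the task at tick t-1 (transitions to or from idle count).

t=0: ready={A,B,C,E} → run B
t=1: ready={A,B,C,E,F} → run B
t=2: ready={A,B,C,D,E,F,G} → run B
t=3: ready={A,C,D,E,F,G,H} → run F
t=4: ready={A,C,D,E,F,G,H} → run F
t=5: ready={A,C,D,E,F,G,H} → run F
t=6: ready={A,C,D,E,G,H} → run G
t=7: ready={A,C,D,E,G,H} → run G
t=8: ready={A,C,D,E,G,H} → run G
t=9: ready={A,C,D,E,H} → run A
t=10: ready={A,C,D,E,H} → run A
t=11: ready={A,C,D,E,H} → run A
t=12: ready={A,C,D,E,H} → run A
t=13: ready={A,C,D,E,H} → run A
t=14: ready={A,C,D,E,H} → run A
t=15: ready={C,D,E,H} → run D
t=16: ready={C,D,E,H} → run D
t=17: ready={C,D,E,H} → run D
t=18: ready={C,D,E,H} → run D
t=19: ready={C,E,H} → run H
t=20: ready={C,E,H} → run H
t=21: ready={C,E,H} → run H
t=22: ready={C,E} → run C
t=23: ready={C,E} → run C
t=24: ready={C,E} → run C
t=25: ready={C,E} → run C
t=26: ready={C,E} → run C
t=27: ready={C,E} → run C
t=28: ready={E} → run E
t=29: ready={E} → run E
t=30: ready={E} → run E
t=31: ready={E} → run E
t=32: ready={E} → run E
t=33: ready={E} → run E
t=34: (idle)
t=35: (idle)
t=36: (idle)

context switches = 8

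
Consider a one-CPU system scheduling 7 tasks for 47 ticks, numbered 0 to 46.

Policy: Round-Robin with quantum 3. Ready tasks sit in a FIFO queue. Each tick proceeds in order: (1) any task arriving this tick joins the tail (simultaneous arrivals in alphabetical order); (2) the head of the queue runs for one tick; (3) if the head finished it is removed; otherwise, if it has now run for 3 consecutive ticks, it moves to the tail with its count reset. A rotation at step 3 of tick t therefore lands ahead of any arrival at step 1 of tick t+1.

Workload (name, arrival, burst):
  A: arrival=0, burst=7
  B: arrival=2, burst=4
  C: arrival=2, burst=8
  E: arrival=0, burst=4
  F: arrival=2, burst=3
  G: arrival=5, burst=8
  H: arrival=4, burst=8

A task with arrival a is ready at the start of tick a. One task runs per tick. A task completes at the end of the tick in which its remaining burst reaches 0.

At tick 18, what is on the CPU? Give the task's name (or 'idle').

running at tick 18 = H

t=0: queue=[A,E] q_used=0 → run A
t=1: queue=[A,E] q_used=1 → run A
t=2: queue=[A,E,B,C,F] q_used=2 → run A
t=3: queue=[E,B,C,F,A] q_used=0 → run E
t=4: queue=[E,B,C,F,A,H] q_used=1 → run E
t=5: queue=[E,B,C,F,A,H,G] q_used=2 → run E
t=6: queue=[B,C,F,A,H,G,E] q_used=0 → run B
t=7: queue=[B,C,F,A,H,G,E] q_used=1 → run B
t=8: queue=[B,C,F,A,H,G,E] q_used=2 → run B
t=9: queue=[C,F,A,H,G,E,B] q_used=0 → run C
t=10: queue=[C,F,A,H,G,E,B] q_used=1 → run C
t=11: queue=[C,F,A,H,G,E,B] q_used=2 → run C
t=12: queue=[F,A,H,G,E,B,C] q_used=0 → run F
t=13: queue=[F,A,H,G,E,B,C] q_used=1 → run F
t=14: queue=[F,A,H,G,E,B,C] q_used=2 → run F
t=15: queue=[A,H,G,E,B,C] q_used=0 → run A
t=16: queue=[A,H,G,E,B,C] q_used=1 → run A
t=17: queue=[A,H,G,E,B,C] q_used=2 → run A
t=18: queue=[H,G,E,B,C,A] q_used=0 → run H
t=19: queue=[H,G,E,B,C,A] q_used=1 → run H
t=20: queue=[H,G,E,B,C,A] q_used=2 → run H
t=21: queue=[G,E,B,C,A,H] q_used=0 → run G
t=22: queue=[G,E,B,C,A,H] q_used=1 → run G
t=23: queue=[G,E,B,C,A,H] q_used=2 → run G
t=24: queue=[E,B,C,A,H,G] q_used=0 → run E
t=25: queue=[B,C,A,H,G] q_used=0 → run B
t=26: queue=[C,A,H,G] q_used=0 → run C
t=27: queue=[C,A,H,G] q_used=1 → run C
t=28: queue=[C,A,H,G] q_used=2 → run C
t=29: queue=[A,H,G,C] q_used=0 → run A
t=30: queue=[H,G,C] q_used=0 → run H
t=31: queue=[H,G,C] q_used=1 → run H
t=32: queue=[H,G,C] q_used=2 → run H
t=33: queue=[G,C,H] q_used=0 → run G
t=34: queue=[G,C,H] q_used=1 → run G
t=35: queue=[G,C,H] q_used=2 → run G
t=36: queue=[C,H,G] q_used=0 → run C
t=37: queue=[C,H,G] q_used=1 → run C
t=38: queue=[H,G] q_used=0 → run H
t=39: queue=[H,G] q_used=1 → run H
t=40: queue=[G] q_used=0 → run G
t=41: queue=[G] q_used=1 → run G
t=42: (idle)
t=43: (idle)
t=44: (idle)
t=45: (idle)
t=46: (idle)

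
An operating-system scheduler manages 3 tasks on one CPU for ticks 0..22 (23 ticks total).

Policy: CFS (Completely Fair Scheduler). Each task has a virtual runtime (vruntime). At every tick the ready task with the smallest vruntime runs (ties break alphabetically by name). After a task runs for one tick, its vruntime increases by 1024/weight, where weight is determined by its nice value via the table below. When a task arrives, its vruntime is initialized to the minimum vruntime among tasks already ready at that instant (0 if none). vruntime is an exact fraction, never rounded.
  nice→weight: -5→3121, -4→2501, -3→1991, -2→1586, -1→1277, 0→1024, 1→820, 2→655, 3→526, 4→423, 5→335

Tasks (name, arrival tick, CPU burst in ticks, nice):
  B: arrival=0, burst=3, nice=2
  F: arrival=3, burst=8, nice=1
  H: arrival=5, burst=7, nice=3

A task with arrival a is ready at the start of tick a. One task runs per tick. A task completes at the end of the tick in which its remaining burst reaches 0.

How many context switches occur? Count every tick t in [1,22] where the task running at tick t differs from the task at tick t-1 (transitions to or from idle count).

context switches = 11

t=0: vr[B=0] → run B
t=1: vr[B=1024/655] → run B
t=2: vr[B=2048/655] → run B
t=3: vr[F=0] → run F
t=4: vr[F=256/205] → run F
t=5: vr[F=512/205 H=512/205] → run F
t=6: vr[F=768/205 H=512/205] → run H
t=7: vr[F=768/205 H=239616/53915] → run F
t=8: vr[F=1024/205 H=239616/53915] → run H
t=9: vr[F=1024/205 H=344576/53915] → run F
t=10: vr[F=256/41 H=344576/53915] → run F
t=11: vr[F=1536/205 H=344576/53915] → run H
t=12: vr[F=1536/205 H=449536/53915] → run F
t=13: vr[F=1792/205 H=449536/53915] → run H
t=14: vr[F=1792/205 H=554496/53915] → run F
t=15: vr[H=554496/53915] → run H
t=16: vr[H=659456/53915] → run H
t=17: vr[H=764416/53915] → run H
t=18: (idle)
t=19: (idle)
t=20: (idle)
t=21: (idle)
t=22: (idle)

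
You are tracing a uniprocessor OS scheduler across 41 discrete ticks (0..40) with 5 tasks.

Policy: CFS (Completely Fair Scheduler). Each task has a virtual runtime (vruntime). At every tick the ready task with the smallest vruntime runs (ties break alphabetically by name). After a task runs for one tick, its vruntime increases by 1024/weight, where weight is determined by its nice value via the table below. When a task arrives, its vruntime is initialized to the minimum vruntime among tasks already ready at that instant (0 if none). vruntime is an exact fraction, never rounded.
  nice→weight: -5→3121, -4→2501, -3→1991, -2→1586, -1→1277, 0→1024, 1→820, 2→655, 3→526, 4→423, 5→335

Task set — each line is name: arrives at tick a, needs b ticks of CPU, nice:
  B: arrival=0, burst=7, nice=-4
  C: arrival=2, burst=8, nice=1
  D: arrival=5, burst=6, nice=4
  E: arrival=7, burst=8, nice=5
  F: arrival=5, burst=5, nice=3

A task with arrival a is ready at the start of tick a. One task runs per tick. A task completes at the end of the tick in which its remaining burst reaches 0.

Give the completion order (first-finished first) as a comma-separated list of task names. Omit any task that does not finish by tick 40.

t=0: vr[B=0] → run B
t=1: vr[B=1024/2501] → run B
t=2: vr[B=2048/2501 C=2048/2501] → run B
t=3: vr[B=3072/2501 C=2048/2501] → run C
t=4: vr[B=3072/2501 C=25856/12505] → run B
t=5: vr[B=4096/2501 C=25856/12505 D=4096/2501 F=4096/2501] → run B
t=6: vr[B=5120/2501 C=25856/12505 D=4096/2501 F=4096/2501] → run D
t=7: vr[B=5120/2501 C=25856/12505 D=4293632/1057923 E=4096/2501 F=4096/2501] → run E
t=8: vr[B=5120/2501 C=25856/12505 D=4293632/1057923 E=3933184/837835 F=4096/2501] → run F
t=9: vr[B=5120/2501 C=25856/12505 D=4293632/1057923 E=3933184/837835 F=2357760/657763] → run B
t=10: vr[B=6144/2501 C=25856/12505 D=4293632/1057923 E=3933184/837835 F=2357760/657763] → run C
t=11: vr[B=6144/2501 C=41472/12505 D=4293632/1057923 E=3933184/837835 F=2357760/657763] → run B
t=12: vr[C=41472/12505 D=4293632/1057923 E=3933184/837835 F=2357760/657763] → run C
t=13: vr[C=57088/12505 D=4293632/1057923 E=3933184/837835 F=2357760/657763] → run F
t=14: vr[C=57088/12505 D=4293632/1057923 E=3933184/837835 F=3638272/657763] → run D
t=15: vr[C=57088/12505 D=6854656/1057923 E=3933184/837835 F=3638272/657763] → run C
t=16: vr[C=72704/12505 D=6854656/1057923 E=3933184/837835 F=3638272/657763] → run E
t=17: vr[C=72704/12505 D=6854656/1057923 E=6494208/837835 F=3638272/657763] → run F
t=18: vr[C=72704/12505 D=6854656/1057923 E=6494208/837835 F=4918784/657763] → run C
t=19: vr[C=17664/2501 D=6854656/1057923 E=6494208/837835 F=4918784/657763] → run D
t=20: vr[C=17664/2501 D=3138560/352641 E=6494208/837835 F=4918784/657763] → run C
t=21: vr[C=103936/12505 D=3138560/352641 E=6494208/837835 F=4918784/657763] → run F
t=22: vr[C=103936/12505 D=3138560/352641 E=6494208/837835 F=6199296/657763] → run E
t=23: vr[C=103936/12505 D=3138560/352641 E=9055232/837835 F=6199296/657763] → run C
t=24: vr[C=119552/12505 D=3138560/352641 E=9055232/837835 F=6199296/657763] → run D
t=25: vr[C=119552/12505 D=11976704/1057923 E=9055232/837835 F=6199296/657763] → run F
t=26: vr[C=119552/12505 D=11976704/1057923 E=9055232/837835] → run C
t=27: vr[D=11976704/1057923 E=9055232/837835] → run E
t=28: vr[D=11976704/1057923 E=11616256/837835] → run D
t=29: vr[D=14537728/1057923 E=11616256/837835] → run D
t=30: vr[E=11616256/837835] → run E
t=31: vr[E=2835456/167567] → run E
t=32: vr[E=16738304/837835] → run E
t=33: vr[E=19299328/837835] → run E
t=34: (idle)
t=35: (idle)
t=36: (idle)
t=37: (idle)
t=38: (idle)
t=39: (idle)
t=40: (idle)

completion order = B, F, C, D, E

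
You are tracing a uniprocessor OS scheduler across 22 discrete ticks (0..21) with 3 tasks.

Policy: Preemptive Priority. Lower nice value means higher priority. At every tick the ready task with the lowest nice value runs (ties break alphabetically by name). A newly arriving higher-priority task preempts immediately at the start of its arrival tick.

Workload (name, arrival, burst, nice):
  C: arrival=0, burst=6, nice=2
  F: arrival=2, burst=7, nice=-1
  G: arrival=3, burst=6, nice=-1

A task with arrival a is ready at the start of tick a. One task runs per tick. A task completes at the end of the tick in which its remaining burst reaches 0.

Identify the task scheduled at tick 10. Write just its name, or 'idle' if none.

running at tick 10 = G

t=0: ready={C} → run C
t=1: ready={C} → run C
t=2: ready={C,F} → run F
t=3: ready={C,F,G} → run F
t=4: ready={C,F,G} → run F
t=5: ready={C,F,G} → run F
t=6: ready={C,F,G} → run F
t=7: ready={C,F,G} → run F
t=8: ready={C,F,G} → run F
t=9: ready={C,G} → run G
t=10: ready={C,G} → run G
t=11: ready={C,G} → run G
t=12: ready={C,G} → run G
t=13: ready={C,G} → run G
t=14: ready={C,G} → run G
t=15: ready={C} → run C
t=16: ready={C} → run C
t=17: ready={C} → run C
t=18: ready={C} → run C
t=19: (idle)
t=20: (idle)
t=21: (idle)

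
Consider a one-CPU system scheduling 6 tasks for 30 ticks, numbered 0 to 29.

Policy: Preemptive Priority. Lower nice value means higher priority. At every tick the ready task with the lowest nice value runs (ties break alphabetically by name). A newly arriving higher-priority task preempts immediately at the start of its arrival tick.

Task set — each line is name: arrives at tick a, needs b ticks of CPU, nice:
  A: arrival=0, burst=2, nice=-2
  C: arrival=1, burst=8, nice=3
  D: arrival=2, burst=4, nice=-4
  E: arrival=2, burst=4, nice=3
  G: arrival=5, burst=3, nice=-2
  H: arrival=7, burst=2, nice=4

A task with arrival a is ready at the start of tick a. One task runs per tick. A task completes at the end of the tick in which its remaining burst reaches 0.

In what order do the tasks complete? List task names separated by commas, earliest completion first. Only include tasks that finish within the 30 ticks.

t=0: ready={A} → run A
t=1: ready={A,C} → run A
t=2: ready={C,D,E} → run D
t=3: ready={C,D,E} → run D
t=4: ready={C,D,E} → run D
t=5: ready={C,D,E,G} → run D
t=6: ready={C,E,G} → run G
t=7: ready={C,E,G,H} → run G
t=8: ready={C,E,G,H} → run G
t=9: ready={C,E,H} → run C
t=10: ready={C,E,H} → run C
t=11: ready={C,E,H} → run C
t=12: ready={C,E,H} → run C
t=13: ready={C,E,H} → run C
t=14: ready={C,E,H} → run C
t=15: ready={C,E,H} → run C
t=16: ready={C,E,H} → run C
t=17: ready={E,H} → run E
t=18: ready={E,H} → run E
t=19: ready={E,H} → run E
t=20: ready={E,H} → run E
t=21: ready={H} → run H
t=22: ready={H} → run H
t=23: (idle)
t=24: (idle)
t=25: (idle)
t=26: (idle)
t=27: (idle)
t=28: (idle)
t=29: (idle)

completion order = A, D, G, C, E, H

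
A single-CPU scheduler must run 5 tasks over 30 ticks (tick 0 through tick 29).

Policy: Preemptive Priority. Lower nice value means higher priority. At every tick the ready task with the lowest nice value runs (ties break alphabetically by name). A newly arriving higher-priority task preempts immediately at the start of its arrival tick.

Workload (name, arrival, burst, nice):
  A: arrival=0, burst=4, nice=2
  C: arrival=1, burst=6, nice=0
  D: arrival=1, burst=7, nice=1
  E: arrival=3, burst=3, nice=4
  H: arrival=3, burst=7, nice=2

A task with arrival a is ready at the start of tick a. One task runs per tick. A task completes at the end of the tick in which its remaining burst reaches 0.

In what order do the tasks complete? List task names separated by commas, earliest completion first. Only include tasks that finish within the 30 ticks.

completion order = C, D, A, H, E

t=0: ready={A} → run A
t=1: ready={A,C,D} → run C
t=2: ready={A,C,D} → run C
t=3: ready={A,C,D,E,H} → run C
t=4: ready={A,C,D,E,H} → run C
t=5: ready={A,C,D,E,H} → run C
t=6: ready={A,C,D,E,H} → run C
t=7: ready={A,D,E,H} → run D
t=8: ready={A,D,E,H} → run D
t=9: ready={A,D,E,H} → run D
t=10: ready={A,D,E,H} → run D
t=11: ready={A,D,E,H} → run D
t=12: ready={A,D,E,H} → run D
t=13: ready={A,D,E,H} → run D
t=14: ready={A,E,H} → run A
t=15: ready={A,E,H} → run A
t=16: ready={A,E,H} → run A
t=17: ready={E,H} → run H
t=18: ready={E,H} → run H
t=19: ready={E,H} → run H
t=20: ready={E,H} → run H
t=21: ready={E,H} → run H
t=22: ready={E,H} → run H
t=23: ready={E,H} → run H
t=24: ready={E} → run E
t=25: ready={E} → run E
t=26: ready={E} → run E
t=27: (idle)
t=28: (idle)
t=29: (idle)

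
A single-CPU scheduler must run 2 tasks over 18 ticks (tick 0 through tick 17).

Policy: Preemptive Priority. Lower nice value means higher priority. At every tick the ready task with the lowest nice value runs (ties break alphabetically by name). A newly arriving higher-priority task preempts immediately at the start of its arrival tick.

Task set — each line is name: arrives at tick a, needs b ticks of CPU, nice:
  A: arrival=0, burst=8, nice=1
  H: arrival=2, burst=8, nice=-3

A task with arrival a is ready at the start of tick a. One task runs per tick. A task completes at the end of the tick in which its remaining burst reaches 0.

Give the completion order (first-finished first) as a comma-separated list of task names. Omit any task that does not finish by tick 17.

completion order = H, A

t=0: ready={A} → run A
t=1: ready={A} → run A
t=2: ready={A,H} → run H
t=3: ready={A,H} → run H
t=4: ready={A,H} → run H
t=5: ready={A,H} → run H
t=6: ready={A,H} → run H
t=7: ready={A,H} → run H
t=8: ready={A,H} → run H
t=9: ready={A,H} → run H
t=10: ready={A} → run A
t=11: ready={A} → run A
t=12: ready={A} → run A
t=13: ready={A} → run A
t=14: ready={A} → run A
t=15: ready={A} → run A
t=16: (idle)
t=17: (idle)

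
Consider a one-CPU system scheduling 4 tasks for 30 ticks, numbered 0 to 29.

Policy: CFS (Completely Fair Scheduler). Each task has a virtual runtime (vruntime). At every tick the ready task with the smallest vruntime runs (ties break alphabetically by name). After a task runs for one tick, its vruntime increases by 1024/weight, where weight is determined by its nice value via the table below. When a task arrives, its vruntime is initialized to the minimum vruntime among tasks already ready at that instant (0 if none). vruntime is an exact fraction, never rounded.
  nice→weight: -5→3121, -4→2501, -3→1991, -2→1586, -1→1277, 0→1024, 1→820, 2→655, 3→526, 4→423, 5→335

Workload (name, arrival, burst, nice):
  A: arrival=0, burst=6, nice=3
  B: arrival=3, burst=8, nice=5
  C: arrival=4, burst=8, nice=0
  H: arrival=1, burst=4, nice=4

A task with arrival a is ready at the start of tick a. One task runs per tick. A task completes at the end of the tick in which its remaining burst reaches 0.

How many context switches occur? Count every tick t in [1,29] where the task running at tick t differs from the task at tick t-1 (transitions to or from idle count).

context switches = 20

t=0: vr[A=0] → run A
t=1: vr[A=512/263 H=512/263] → run A
t=2: vr[A=1024/263 H=512/263] → run H
t=3: vr[A=1024/263 B=1024/263 H=485888/111249] → run A
t=4: vr[A=1536/263 B=1024/263 C=1024/263 H=485888/111249] → run B
t=5: vr[A=1536/263 B=612352/88105 C=1024/263 H=485888/111249] → run C
t=6: vr[A=1536/263 B=612352/88105 C=1287/263 H=485888/111249] → run H
t=7: vr[A=1536/263 B=612352/88105 C=1287/263 H=755200/111249] → run C
t=8: vr[A=1536/263 B=612352/88105 C=1550/263 H=755200/111249] → run A
t=9: vr[A=2048/263 B=612352/88105 C=1550/263 H=755200/111249] → run C
t=10: vr[A=2048/263 B=612352/88105 C=1813/263 H=755200/111249] → run H
t=11: vr[A=2048/263 B=612352/88105 C=1813/263 H=341504/37083] → run C
t=12: vr[A=2048/263 B=612352/88105 C=2076/263 H=341504/37083] → run B
t=13: vr[A=2048/263 B=881664/88105 C=2076/263 H=341504/37083] → run A
t=14: vr[A=2560/263 B=881664/88105 C=2076/263 H=341504/37083] → run C
t=15: vr[A=2560/263 B=881664/88105 C=2339/263 H=341504/37083] → run C
t=16: vr[A=2560/263 B=881664/88105 C=2602/263 H=341504/37083] → run H
t=17: vr[A=2560/263 B=881664/88105 C=2602/263] → run A
t=18: vr[B=881664/88105 C=2602/263] → run C
t=19: vr[B=881664/88105 C=2865/263] → run B
t=20: vr[B=1150976/88105 C=2865/263] → run C
t=21: vr[B=1150976/88105] → run B
t=22: vr[B=1420288/88105] → run B
t=23: vr[B=337920/17621] → run B
t=24: vr[B=1958912/88105] → run B
t=25: vr[B=2228224/88105] → run B
t=26: (idle)
t=27: (idle)
t=28: (idle)
t=29: (idle)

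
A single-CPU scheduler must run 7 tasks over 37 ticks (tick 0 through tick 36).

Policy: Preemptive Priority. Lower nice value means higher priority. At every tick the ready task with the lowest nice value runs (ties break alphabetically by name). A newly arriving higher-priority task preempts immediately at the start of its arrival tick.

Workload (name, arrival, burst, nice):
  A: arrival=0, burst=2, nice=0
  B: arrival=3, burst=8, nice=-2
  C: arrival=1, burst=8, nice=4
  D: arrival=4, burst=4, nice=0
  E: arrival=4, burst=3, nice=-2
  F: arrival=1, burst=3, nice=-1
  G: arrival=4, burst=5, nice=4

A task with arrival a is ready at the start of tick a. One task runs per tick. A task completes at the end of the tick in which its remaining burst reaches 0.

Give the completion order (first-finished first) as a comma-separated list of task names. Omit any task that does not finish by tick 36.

completion order = B, E, F, A, D, C, G

t=0: ready={A} → run A
t=1: ready={A,C,F} → run F
t=2: ready={A,C,F} → run F
t=3: ready={A,B,C,F} → run B
t=4: ready={A,B,C,D,E,F,G} → run B
t=5: ready={A,B,C,D,E,F,G} → run B
t=6: ready={A,B,C,D,E,F,G} → run B
t=7: ready={A,B,C,D,E,F,G} → run B
t=8: ready={A,B,C,D,E,F,G} → run B
t=9: ready={A,B,C,D,E,F,G} → run B
t=10: ready={A,B,C,D,E,F,G} → run B
t=11: ready={A,C,D,E,F,G} → run E
t=12: ready={A,C,D,E,F,G} → run E
t=13: ready={A,C,D,E,F,G} → run E
t=14: ready={A,C,D,F,G} → run F
t=15: ready={A,C,D,G} → run A
t=16: ready={C,D,G} → run D
t=17: ready={C,D,G} → run D
t=18: ready={C,D,G} → run D
t=19: ready={C,D,G} → run D
t=20: ready={C,G} → run C
t=21: ready={C,G} → run C
t=22: ready={C,G} → run C
t=23: ready={C,G} → run C
t=24: ready={C,G} → run C
t=25: ready={C,G} → run C
t=26: ready={C,G} → run C
t=27: ready={C,G} → run C
t=28: ready={G} → run G
t=29: ready={G} → run G
t=30: ready={G} → run G
t=31: ready={G} → run G
t=32: ready={G} → run G
t=33: (idle)
t=34: (idle)
t=35: (idle)
t=36: (idle)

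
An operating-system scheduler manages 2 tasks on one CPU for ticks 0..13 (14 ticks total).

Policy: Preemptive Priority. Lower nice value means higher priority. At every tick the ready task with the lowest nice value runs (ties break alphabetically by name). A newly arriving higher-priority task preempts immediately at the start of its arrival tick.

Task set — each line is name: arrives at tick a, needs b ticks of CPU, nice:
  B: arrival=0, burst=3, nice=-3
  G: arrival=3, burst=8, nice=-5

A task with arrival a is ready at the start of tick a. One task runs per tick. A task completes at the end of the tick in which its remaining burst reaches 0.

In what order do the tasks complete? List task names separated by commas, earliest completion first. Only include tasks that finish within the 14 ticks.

t=0: ready={B} → run B
t=1: ready={B} → run B
t=2: ready={B} → run B
t=3: ready={G} → run G
t=4: ready={G} → run G
t=5: ready={G} → run G
t=6: ready={G} → run G
t=7: ready={G} → run G
t=8: ready={G} → run G
t=9: ready={G} → run G
t=10: ready={G} → run G
t=11: (idle)
t=12: (idle)
t=13: (idle)

completion order = B, G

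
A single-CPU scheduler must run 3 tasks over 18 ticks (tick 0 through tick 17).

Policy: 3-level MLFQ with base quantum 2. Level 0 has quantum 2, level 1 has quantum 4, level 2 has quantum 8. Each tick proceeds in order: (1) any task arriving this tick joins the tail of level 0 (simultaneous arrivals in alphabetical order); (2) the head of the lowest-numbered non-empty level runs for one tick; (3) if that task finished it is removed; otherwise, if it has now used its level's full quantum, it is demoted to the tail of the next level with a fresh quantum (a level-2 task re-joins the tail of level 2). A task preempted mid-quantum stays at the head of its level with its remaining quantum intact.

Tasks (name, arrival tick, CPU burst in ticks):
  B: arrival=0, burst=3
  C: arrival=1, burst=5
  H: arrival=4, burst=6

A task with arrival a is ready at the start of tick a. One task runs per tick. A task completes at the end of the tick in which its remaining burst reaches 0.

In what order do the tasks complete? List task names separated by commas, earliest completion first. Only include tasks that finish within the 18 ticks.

t=0: L0/L1/L2 = B/-/- → run B
t=1: L0/L1/L2 = BC/-/- → run B
t=2: L0/L1/L2 = C/B/- → run C
t=3: L0/L1/L2 = C/B/- → run C
t=4: L0/L1/L2 = H/BC/- → run H
t=5: L0/L1/L2 = H/BC/- → run H
t=6: L0/L1/L2 = -/BCH/- → run B
t=7: L0/L1/L2 = -/CH/- → run C
t=8: L0/L1/L2 = -/CH/- → run C
t=9: L0/L1/L2 = -/CH/- → run C
t=10: L0/L1/L2 = -/H/- → run H
t=11: L0/L1/L2 = -/H/- → run H
t=12: L0/L1/L2 = -/H/- → run H
t=13: L0/L1/L2 = -/H/- → run H
t=14: (idle)
t=15: (idle)
t=16: (idle)
t=17: (idle)

completion order = B, C, H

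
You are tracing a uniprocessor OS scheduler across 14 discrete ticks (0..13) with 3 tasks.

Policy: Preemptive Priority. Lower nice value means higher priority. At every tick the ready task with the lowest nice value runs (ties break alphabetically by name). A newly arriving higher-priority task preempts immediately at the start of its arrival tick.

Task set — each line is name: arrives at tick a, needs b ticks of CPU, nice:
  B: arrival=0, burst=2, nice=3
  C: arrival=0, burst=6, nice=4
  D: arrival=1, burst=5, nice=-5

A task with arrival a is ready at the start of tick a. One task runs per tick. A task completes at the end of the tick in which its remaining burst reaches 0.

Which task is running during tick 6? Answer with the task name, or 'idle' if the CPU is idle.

running at tick 6 = B

t=0: ready={B,C} → run B
t=1: ready={B,C,D} → run D
t=2: ready={B,C,D} → run D
t=3: ready={B,C,D} → run D
t=4: ready={B,C,D} → run D
t=5: ready={B,C,D} → run D
t=6: ready={B,C} → run B
t=7: ready={C} → run C
t=8: ready={C} → run C
t=9: ready={C} → run C
t=10: ready={C} → run C
t=11: ready={C} → run C
t=12: ready={C} → run C
t=13: (idle)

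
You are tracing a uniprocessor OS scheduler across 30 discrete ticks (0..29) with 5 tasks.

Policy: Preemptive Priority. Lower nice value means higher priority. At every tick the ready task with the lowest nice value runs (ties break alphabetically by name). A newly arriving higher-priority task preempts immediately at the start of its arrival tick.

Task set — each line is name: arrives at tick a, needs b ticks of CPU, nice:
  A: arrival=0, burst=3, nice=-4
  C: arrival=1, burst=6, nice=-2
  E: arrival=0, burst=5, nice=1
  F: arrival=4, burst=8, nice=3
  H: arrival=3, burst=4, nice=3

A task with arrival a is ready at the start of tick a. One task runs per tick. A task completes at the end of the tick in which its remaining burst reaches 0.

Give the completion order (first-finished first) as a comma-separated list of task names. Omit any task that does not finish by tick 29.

completion order = A, C, E, F, H

t=0: ready={A,E} → run A
t=1: ready={A,C,E} → run A
t=2: ready={A,C,E} → run A
t=3: ready={C,E,H} → run C
t=4: ready={C,E,F,H} → run C
t=5: ready={C,E,F,H} → run C
t=6: ready={C,E,F,H} → run C
t=7: ready={C,E,F,H} → run C
t=8: ready={C,E,F,H} → run C
t=9: ready={E,F,H} → run E
t=10: ready={E,F,H} → run E
t=11: ready={E,F,H} → run E
t=12: ready={E,F,H} → run E
t=13: ready={E,F,H} → run E
t=14: ready={F,H} → run F
t=15: ready={F,H} → run F
t=16: ready={F,H} → run F
t=17: ready={F,H} → run F
t=18: ready={F,H} → run F
t=19: ready={F,H} → run F
t=20: ready={F,H} → run F
t=21: ready={F,H} → run F
t=22: ready={H} → run H
t=23: ready={H} → run H
t=24: ready={H} → run H
t=25: ready={H} → run H
t=26: (idle)
t=27: (idle)
t=28: (idle)
t=29: (idle)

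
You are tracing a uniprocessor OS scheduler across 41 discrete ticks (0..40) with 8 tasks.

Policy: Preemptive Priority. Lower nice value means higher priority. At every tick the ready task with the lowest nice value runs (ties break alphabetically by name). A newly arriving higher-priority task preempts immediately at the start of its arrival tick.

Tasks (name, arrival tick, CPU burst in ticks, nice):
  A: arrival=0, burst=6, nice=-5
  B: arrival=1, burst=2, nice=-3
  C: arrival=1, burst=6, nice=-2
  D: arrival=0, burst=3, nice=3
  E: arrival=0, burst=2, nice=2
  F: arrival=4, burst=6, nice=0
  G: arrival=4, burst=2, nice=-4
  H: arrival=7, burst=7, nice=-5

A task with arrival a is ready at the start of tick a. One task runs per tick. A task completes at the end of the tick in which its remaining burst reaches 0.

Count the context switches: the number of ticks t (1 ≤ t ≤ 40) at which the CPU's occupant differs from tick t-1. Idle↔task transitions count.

context switches = 9

t=0: ready={A,D,E} → run A
t=1: ready={A,B,C,D,E} → run A
t=2: ready={A,B,C,D,E} → run A
t=3: ready={A,B,C,D,E} → run A
t=4: ready={A,B,C,D,E,F,G} → run A
t=5: ready={A,B,C,D,E,F,G} → run A
t=6: ready={B,C,D,E,F,G} → run G
t=7: ready={B,C,D,E,F,G,H} → run H
t=8: ready={B,C,D,E,F,G,H} → run H
t=9: ready={B,C,D,E,F,G,H} → run H
t=10: ready={B,C,D,E,F,G,H} → run H
t=11: ready={B,C,D,E,F,G,H} → run H
t=12: ready={B,C,D,E,F,G,H} → run H
t=13: ready={B,C,D,E,F,G,H} → run H
t=14: ready={B,C,D,E,F,G} → run G
t=15: ready={B,C,D,E,F} → run B
t=16: ready={B,C,D,E,F} → run B
t=17: ready={C,D,E,F} → run C
t=18: ready={C,D,E,F} → run C
t=19: ready={C,D,E,F} → run C
t=20: ready={C,D,E,F} → run C
t=21: ready={C,D,E,F} → run C
t=22: ready={C,D,E,F} → run C
t=23: ready={D,E,F} → run F
t=24: ready={D,E,F} → run F
t=25: ready={D,E,F} → run F
t=26: ready={D,E,F} → run F
t=27: ready={D,E,F} → run F
t=28: ready={D,E,F} → run F
t=29: ready={D,E} → run E
t=30: ready={D,E} → run E
t=31: ready={D} → run D
t=32: ready={D} → run D
t=33: ready={D} → run D
t=34: (idle)
t=35: (idle)
t=36: (idle)
t=37: (idle)
t=38: (idle)
t=39: (idle)
t=40: (idle)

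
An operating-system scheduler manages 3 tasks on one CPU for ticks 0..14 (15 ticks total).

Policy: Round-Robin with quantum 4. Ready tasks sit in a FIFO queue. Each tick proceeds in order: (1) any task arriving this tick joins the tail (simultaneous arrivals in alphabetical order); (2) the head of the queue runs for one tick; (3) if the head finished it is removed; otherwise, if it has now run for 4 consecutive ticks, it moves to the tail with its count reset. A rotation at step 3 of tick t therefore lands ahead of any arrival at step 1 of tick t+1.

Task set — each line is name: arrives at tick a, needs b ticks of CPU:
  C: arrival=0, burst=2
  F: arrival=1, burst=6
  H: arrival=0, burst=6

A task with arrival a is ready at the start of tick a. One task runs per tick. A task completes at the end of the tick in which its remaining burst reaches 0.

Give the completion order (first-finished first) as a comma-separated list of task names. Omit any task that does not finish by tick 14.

t=0: queue=[C,H] q_used=0 → run C
t=1: queue=[C,H,F] q_used=1 → run C
t=2: queue=[H,F] q_used=0 → run H
t=3: queue=[H,F] q_used=1 → run H
t=4: queue=[H,F] q_used=2 → run H
t=5: queue=[H,F] q_used=3 → run H
t=6: queue=[F,H] q_used=0 → run F
t=7: queue=[F,H] q_used=1 → run F
t=8: queue=[F,H] q_used=2 → run F
t=9: queue=[F,H] q_used=3 → run F
t=10: queue=[H,F] q_used=0 → run H
t=11: queue=[H,F] q_used=1 → run H
t=12: queue=[F] q_used=0 → run F
t=13: queue=[F] q_used=1 → run F
t=14: (idle)

completion order = C, H, F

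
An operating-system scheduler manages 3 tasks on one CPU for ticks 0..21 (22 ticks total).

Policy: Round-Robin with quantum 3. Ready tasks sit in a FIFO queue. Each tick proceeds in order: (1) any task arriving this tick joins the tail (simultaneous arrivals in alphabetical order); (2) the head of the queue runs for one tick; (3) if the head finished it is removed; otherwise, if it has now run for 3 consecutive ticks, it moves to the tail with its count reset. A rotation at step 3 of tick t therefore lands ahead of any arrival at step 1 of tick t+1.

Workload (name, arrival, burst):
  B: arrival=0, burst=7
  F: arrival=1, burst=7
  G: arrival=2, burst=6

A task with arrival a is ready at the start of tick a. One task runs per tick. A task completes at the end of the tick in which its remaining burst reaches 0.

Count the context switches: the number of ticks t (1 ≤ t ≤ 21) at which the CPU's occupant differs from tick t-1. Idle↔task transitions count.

context switches = 8

t=0: queue=[B] q_used=0 → run B
t=1: queue=[B,F] q_used=1 → run B
t=2: queue=[B,F,G] q_used=2 → run B
t=3: queue=[F,G,B] q_used=0 → run F
t=4: queue=[F,G,B] q_used=1 → run F
t=5: queue=[F,G,B] q_used=2 → run F
t=6: queue=[G,B,F] q_used=0 → run G
t=7: queue=[G,B,F] q_used=1 → run G
t=8: queue=[G,B,F] q_used=2 → run G
t=9: queue=[B,F,G] q_used=0 → run B
t=10: queue=[B,F,G] q_used=1 → run B
t=11: queue=[B,F,G] q_used=2 → run B
t=12: queue=[F,G,B] q_used=0 → run F
t=13: queue=[F,G,B] q_used=1 → run F
t=14: queue=[F,G,B] q_used=2 → run F
t=15: queue=[G,B,F] q_used=0 → run G
t=16: queue=[G,B,F] q_used=1 → run G
t=17: queue=[G,B,F] q_used=2 → run G
t=18: queue=[B,F] q_used=0 → run B
t=19: queue=[F] q_used=0 → run F
t=20: (idle)
t=21: (idle)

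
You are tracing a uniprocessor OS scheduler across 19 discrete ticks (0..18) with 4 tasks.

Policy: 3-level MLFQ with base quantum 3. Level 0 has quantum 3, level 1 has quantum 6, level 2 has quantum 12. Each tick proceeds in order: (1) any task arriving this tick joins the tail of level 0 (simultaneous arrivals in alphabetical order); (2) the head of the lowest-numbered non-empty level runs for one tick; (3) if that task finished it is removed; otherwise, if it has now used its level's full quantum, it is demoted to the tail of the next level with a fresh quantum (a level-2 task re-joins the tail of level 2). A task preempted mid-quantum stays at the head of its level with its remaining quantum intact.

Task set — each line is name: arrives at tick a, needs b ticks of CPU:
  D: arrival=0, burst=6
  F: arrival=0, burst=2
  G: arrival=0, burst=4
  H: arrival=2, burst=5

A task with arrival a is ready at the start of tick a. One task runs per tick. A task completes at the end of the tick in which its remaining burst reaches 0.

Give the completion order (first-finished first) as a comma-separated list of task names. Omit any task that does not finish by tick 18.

t=0: L0/L1/L2 = DFG/-/- → run D
t=1: L0/L1/L2 = DFG/-/- → run D
t=2: L0/L1/L2 = DFGH/-/- → run D
t=3: L0/L1/L2 = FGH/D/- → run F
t=4: L0/L1/L2 = FGH/D/- → run F
t=5: L0/L1/L2 = GH/D/- → run G
t=6: L0/L1/L2 = GH/D/- → run G
t=7: L0/L1/L2 = GH/D/- → run G
t=8: L0/L1/L2 = H/DG/- → run H
t=9: L0/L1/L2 = H/DG/- → run H
t=10: L0/L1/L2 = H/DG/- → run H
t=11: L0/L1/L2 = -/DGH/- → run D
t=12: L0/L1/L2 = -/DGH/- → run D
t=13: L0/L1/L2 = -/DGH/- → run D
t=14: L0/L1/L2 = -/GH/- → run G
t=15: L0/L1/L2 = -/H/- → run H
t=16: L0/L1/L2 = -/H/- → run H
t=17: (idle)
t=18: (idle)

completion order = F, D, G, H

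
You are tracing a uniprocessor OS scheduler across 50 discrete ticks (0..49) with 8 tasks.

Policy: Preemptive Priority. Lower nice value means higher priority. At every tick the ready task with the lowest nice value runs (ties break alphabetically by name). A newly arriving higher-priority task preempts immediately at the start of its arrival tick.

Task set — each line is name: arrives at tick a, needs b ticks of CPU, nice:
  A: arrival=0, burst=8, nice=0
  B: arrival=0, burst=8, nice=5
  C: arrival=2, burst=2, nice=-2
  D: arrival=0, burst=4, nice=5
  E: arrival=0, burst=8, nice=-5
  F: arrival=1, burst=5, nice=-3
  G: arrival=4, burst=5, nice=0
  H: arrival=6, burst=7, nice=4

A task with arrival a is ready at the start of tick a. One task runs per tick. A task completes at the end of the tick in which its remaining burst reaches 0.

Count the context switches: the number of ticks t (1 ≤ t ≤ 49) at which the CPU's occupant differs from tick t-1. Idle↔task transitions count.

context switches = 8

t=0: ready={A,B,D,E} → run E
t=1: ready={A,B,D,E,F} → run E
t=2: ready={A,B,C,D,E,F} → run E
t=3: ready={A,B,C,D,E,F} → run E
t=4: ready={A,B,C,D,E,F,G} → run E
t=5: ready={A,B,C,D,E,F,G} → run E
t=6: ready={A,B,C,D,E,F,G,H} → run E
t=7: ready={A,B,C,D,E,F,G,H} → run E
t=8: ready={A,B,C,D,F,G,H} → run F
t=9: ready={A,B,C,D,F,G,H} → run F
t=10: ready={A,B,C,D,F,G,H} → run F
t=11: ready={A,B,C,D,F,G,H} → run F
t=12: ready={A,B,C,D,F,G,H} → run F
t=13: ready={A,B,C,D,G,H} → run C
t=14: ready={A,B,C,D,G,H} → run C
t=15: ready={A,B,D,G,H} → run A
t=16: ready={A,B,D,G,H} → run A
t=17: ready={A,B,D,G,H} → run A
t=18: ready={A,B,D,G,H} → run A
t=19: ready={A,B,D,G,H} → run A
t=20: ready={A,B,D,G,H} → run A
t=21: ready={A,B,D,G,H} → run A
t=22: ready={A,B,D,G,H} → run A
t=23: ready={B,D,G,H} → run G
t=24: ready={B,D,G,H} → run G
t=25: ready={B,D,G,H} → run G
t=26: ready={B,D,G,H} → run G
t=27: ready={B,D,G,H} → run G
t=28: ready={B,D,H} → run H
t=29: ready={B,D,H} → run H
t=30: ready={B,D,H} → run H
t=31: ready={B,D,H} → run H
t=32: ready={B,D,H} → run H
t=33: ready={B,D,H} → run H
t=34: ready={B,D,H} → run H
t=35: ready={B,D} → run B
t=36: ready={B,D} → run B
t=37: ready={B,D} → run B
t=38: ready={B,D} → run B
t=39: ready={B,D} → run B
t=40: ready={B,D} → run B
t=41: ready={B,D} → run B
t=42: ready={B,D} → run B
t=43: ready={D} → run D
t=44: ready={D} → run D
t=45: ready={D} → run D
t=46: ready={D} → run D
t=47: (idle)
t=48: (idle)
t=49: (idle)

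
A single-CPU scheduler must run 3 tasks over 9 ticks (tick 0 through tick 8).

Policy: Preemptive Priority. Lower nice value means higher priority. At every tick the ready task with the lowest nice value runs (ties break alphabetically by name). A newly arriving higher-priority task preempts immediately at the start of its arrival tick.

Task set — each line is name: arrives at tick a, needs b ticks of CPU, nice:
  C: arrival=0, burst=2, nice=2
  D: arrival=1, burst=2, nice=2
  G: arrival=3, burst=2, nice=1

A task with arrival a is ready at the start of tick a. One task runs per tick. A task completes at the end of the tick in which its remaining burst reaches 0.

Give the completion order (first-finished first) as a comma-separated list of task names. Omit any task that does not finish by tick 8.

t=0: ready={C} → run C
t=1: ready={C,D} → run C
t=2: ready={D} → run D
t=3: ready={D,G} → run G
t=4: ready={D,G} → run G
t=5: ready={D} → run D
t=6: (idle)
t=7: (idle)
t=8: (idle)

completion order = C, G, D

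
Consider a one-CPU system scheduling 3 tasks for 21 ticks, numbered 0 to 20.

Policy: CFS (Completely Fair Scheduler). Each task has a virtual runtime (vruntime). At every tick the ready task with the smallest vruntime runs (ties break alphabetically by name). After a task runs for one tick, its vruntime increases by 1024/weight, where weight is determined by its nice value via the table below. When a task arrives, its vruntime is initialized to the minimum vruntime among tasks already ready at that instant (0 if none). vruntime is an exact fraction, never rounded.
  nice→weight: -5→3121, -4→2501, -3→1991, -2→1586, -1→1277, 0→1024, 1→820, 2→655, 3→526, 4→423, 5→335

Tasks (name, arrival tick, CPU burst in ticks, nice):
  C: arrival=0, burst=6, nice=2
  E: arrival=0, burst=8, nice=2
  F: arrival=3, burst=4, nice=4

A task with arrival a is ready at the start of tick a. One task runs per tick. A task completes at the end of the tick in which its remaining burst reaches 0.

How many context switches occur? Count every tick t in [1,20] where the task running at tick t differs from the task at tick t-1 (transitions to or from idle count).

t=0: vr[C=0 E=0] → run C
t=1: vr[C=1024/655 E=0] → run E
t=2: vr[C=1024/655 E=1024/655] → run C
t=3: vr[C=2048/655 E=1024/655 F=1024/655] → run E
t=4: vr[C=2048/655 E=2048/655 F=1024/655] → run F
t=5: vr[C=2048/655 E=2048/655 F=1103872/277065] → run C
t=6: vr[C=3072/655 E=2048/655 F=1103872/277065] → run E
t=7: vr[C=3072/655 E=3072/655 F=1103872/277065] → run F
t=8: vr[C=3072/655 E=3072/655 F=1774592/277065] → run C
t=9: vr[C=4096/655 E=3072/655 F=1774592/277065] → run E
t=10: vr[C=4096/655 E=4096/655 F=1774592/277065] → run C
t=11: vr[C=1024/131 E=4096/655 F=1774592/277065] → run E
t=12: vr[C=1024/131 E=1024/131 F=1774592/277065] → run F
t=13: vr[C=1024/131 E=1024/131 F=815104/92355] → run C
t=14: vr[E=1024/131 F=815104/92355] → run E
t=15: vr[E=6144/655 F=815104/92355] → run F
t=16: vr[E=6144/655] → run E
t=17: vr[E=7168/655] → run E
t=18: (idle)
t=19: (idle)
t=20: (idle)

context switches = 17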